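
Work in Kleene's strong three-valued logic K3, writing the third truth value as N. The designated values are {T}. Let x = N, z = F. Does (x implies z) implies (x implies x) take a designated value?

x implies z = N implies F = N  [not N or F]
x implies x = N implies N = N
(x implies z) implies (x implies x) = N implies N = N
N ∉ {T}.

No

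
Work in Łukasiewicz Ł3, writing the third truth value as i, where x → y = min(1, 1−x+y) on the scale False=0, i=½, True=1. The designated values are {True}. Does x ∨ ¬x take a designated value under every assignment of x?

No

Countermodel: x=i gives i, which is not designated.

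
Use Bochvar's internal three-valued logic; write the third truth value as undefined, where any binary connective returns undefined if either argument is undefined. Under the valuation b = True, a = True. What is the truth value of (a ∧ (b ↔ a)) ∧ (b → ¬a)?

b ↔ a = True ↔ True = True
a ∧ (b ↔ a) = True ∧ True = True
¬a = ¬True = False
b → ¬a = True → False = False
(a ∧ (b ↔ a)) ∧ (b → ¬a) = True ∧ False = False

False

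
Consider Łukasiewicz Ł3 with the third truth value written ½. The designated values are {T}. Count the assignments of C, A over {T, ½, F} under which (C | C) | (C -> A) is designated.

Of the 9 assignments, 8 give a value in {T}.

8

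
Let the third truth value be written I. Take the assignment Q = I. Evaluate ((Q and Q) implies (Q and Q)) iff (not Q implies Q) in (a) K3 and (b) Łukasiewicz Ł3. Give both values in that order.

I; true

In K3: Q and Q = I and I = I
Q and Q = I and I = I
(Q and Q) implies (Q and Q) = I implies I = I  [not I or I]
not Q = not I = I
not Q implies Q = I implies I = I
((Q and Q) implies (Q and Q)) iff (not Q implies Q) = I iff I = I
In Łukasiewicz Ł3: Q and Q = I and I = I
Q and Q = I and I = I
(Q and Q) implies (Q and Q) = I implies I = true
not Q = not I = I
not Q implies Q = I implies I = true
((Q and Q) implies (Q and Q)) iff (not Q implies Q) = true iff true = true
They differ because K3 and Łukasiewicz Ł3 treat I differently under implication.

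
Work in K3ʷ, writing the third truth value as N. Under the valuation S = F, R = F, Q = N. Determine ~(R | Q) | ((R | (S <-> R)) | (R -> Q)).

N

R | Q = F | N = N
~(R | Q) = ~N = N
S <-> R = F <-> F = T
R | (S <-> R) = F | T = T
R -> Q = F -> N = N
(R | (S <-> R)) | (R -> Q) = T | N = N
~(R | Q) | ((R | (S <-> R)) | (R -> Q)) = N | N = N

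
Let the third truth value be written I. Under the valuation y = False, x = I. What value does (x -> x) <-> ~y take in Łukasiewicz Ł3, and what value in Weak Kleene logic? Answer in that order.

True; I

In Łukasiewicz Ł3: x -> x = I -> I = True  [min(1, 1−½+½)]
~y = ~False = True
(x -> x) <-> ~y = True <-> True = True
In Weak Kleene logic: x -> x = I -> I = I  [any arg is the third value ⇒ result is the third value]
~y = ~False = True
(x -> x) <-> ~y = I <-> True = I
They differ because Łukasiewicz Ł3 and Weak Kleene logic treat I differently under the binary connectives.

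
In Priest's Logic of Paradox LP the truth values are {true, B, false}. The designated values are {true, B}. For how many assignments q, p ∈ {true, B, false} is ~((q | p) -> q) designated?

Of the 9 assignments, 5 give a value in {true, B}.

5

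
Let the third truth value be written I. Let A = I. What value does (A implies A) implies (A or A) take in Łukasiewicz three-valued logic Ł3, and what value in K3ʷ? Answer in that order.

I; I

In Łukasiewicz three-valued logic Ł3: A implies A = I implies I = ⊤  [min(1, 1−½+½)]
A or A = I or I = I
(A implies A) implies (A or A) = ⊤ implies I = I
In K3ʷ: A implies A = I implies I = I  [any arg is the third value ⇒ result is the third value]
A or A = I or I = I
(A implies A) implies (A or A) = I implies I = I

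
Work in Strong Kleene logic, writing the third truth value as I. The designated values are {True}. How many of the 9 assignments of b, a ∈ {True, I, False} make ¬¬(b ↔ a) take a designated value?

2

Designated under: (b=True, a=True); (b=False, a=False).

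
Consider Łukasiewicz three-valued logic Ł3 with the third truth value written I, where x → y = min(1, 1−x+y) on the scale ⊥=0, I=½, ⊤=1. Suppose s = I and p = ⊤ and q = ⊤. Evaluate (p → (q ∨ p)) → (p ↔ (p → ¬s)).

q ∨ p = ⊤ ∨ ⊤ = ⊤
p → (q ∨ p) = ⊤ → ⊤ = ⊤
¬s = ¬I = I
p → ¬s = ⊤ → I = I
p ↔ (p → ¬s) = ⊤ ↔ I = I
(p → (q ∨ p)) → (p ↔ (p → ¬s)) = ⊤ → I = I

I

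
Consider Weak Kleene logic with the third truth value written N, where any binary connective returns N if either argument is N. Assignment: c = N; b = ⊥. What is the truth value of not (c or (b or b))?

N

b or b = ⊥ or ⊥ = ⊥
c or (b or b) = N or ⊥ = N
not (c or (b or b)) = not N = N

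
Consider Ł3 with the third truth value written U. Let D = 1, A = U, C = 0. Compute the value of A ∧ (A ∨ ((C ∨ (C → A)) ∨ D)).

U

C → A = 0 → U = 1  [min(1, 1−0+½)]
C ∨ (C → A) = 0 ∨ 1 = 1
(C ∨ (C → A)) ∨ D = 1 ∨ 1 = 1
A ∨ ((C ∨ (C → A)) ∨ D) = U ∨ 1 = 1
A ∧ (A ∨ ((C ∨ (C → A)) ∨ D)) = U ∧ 1 = U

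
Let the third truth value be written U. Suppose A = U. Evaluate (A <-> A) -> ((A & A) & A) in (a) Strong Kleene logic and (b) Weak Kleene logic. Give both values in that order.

U; U

In Strong Kleene logic: A <-> A = U <-> U = U
A & A = U & U = U
(A & A) & A = U & U = U
(A <-> A) -> ((A & A) & A) = U -> U = U  [~U | U]
In Weak Kleene logic: A <-> A = U <-> U = U
A & A = U & U = U
(A & A) & A = U & U = U
(A <-> A) -> ((A & A) & A) = U -> U = U  [any arg is the third value ⇒ result is the third value]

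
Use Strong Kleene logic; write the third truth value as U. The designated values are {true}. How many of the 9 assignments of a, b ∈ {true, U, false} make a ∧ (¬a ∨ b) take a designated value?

1

Designated under: (a=true, b=true).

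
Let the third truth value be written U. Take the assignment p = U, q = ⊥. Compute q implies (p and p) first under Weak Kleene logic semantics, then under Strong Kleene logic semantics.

In Weak Kleene logic: p and p = U and U = U
q implies (p and p) = ⊥ implies U = U
In Strong Kleene logic: p and p = U and U = U
q implies (p and p) = ⊥ implies U = ⊤  [not ⊥ or U]
They differ because Weak Kleene logic and Strong Kleene logic treat U differently under the binary connectives.

U; ⊤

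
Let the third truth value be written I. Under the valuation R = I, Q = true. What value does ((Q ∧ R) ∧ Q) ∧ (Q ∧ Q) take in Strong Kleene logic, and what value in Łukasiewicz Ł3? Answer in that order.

I; I

In Strong Kleene logic: Q ∧ R = true ∧ I = I
(Q ∧ R) ∧ Q = I ∧ true = I
Q ∧ Q = true ∧ true = true
((Q ∧ R) ∧ Q) ∧ (Q ∧ Q) = I ∧ true = I
In Łukasiewicz Ł3: Q ∧ R = true ∧ I = I
(Q ∧ R) ∧ Q = I ∧ true = I
Q ∧ Q = true ∧ true = true
((Q ∧ R) ∧ Q) ∧ (Q ∧ Q) = I ∧ true = I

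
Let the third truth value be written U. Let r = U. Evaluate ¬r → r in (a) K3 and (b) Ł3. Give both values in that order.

In K3: ¬r = ¬U = U
¬r → r = U → U = U  [¬U ∨ U]
In Ł3: ¬r = ¬U = U
¬r → r = U → U = T
They differ because K3 and Ł3 treat U differently under implication.

U; T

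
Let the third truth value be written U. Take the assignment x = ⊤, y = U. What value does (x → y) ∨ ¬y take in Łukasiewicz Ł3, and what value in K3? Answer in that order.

In Łukasiewicz Ł3: x → y = ⊤ → U = U  [min(1, 1−1+½)]
¬y = ¬U = U
(x → y) ∨ ¬y = U ∨ U = U
In K3: x → y = ⊤ → U = U  [¬⊤ ∨ U]
¬y = ¬U = U
(x → y) ∨ ¬y = U ∨ U = U

U; U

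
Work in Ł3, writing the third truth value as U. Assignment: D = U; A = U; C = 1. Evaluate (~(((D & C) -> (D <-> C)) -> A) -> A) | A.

D & C = U & 1 = U
D <-> C = U <-> 1 = U  [1 − |½−1|]
(D & C) -> (D <-> C) = U -> U = 1
((D & C) -> (D <-> C)) -> A = 1 -> U = U
~(((D & C) -> (D <-> C)) -> A) = ~U = U
~(((D & C) -> (D <-> C)) -> A) -> A = U -> U = 1
(~(((D & C) -> (D <-> C)) -> A) -> A) | A = 1 | U = 1

1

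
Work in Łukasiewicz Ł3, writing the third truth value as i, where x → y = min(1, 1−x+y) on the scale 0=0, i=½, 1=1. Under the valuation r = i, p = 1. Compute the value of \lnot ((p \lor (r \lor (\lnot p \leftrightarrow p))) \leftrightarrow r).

i

\lnot p = \lnot 1 = 0
\lnot p \leftrightarrow p = 0 \leftrightarrow 1 = 0
r \lor (\lnot p \leftrightarrow p) = i \lor 0 = i
p \lor (r \lor (\lnot p \leftrightarrow p)) = 1 \lor i = 1
(p \lor (r \lor (\lnot p \leftrightarrow p))) \leftrightarrow r = 1 \leftrightarrow i = i
\lnot ((p \lor (r \lor (\lnot p \leftrightarrow p))) \leftrightarrow r) = \lnot i = i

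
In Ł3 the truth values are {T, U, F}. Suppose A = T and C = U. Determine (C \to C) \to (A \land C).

U

C \to C = U \to U = T  [min(1, 1−½+½)]
A \land C = T \land U = U
(C \to C) \to (A \land C) = T \to U = U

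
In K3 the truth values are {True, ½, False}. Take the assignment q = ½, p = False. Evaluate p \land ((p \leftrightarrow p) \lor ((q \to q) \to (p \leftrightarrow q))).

False

p \leftrightarrow p = False \leftrightarrow False = True
q \to q = ½ \to ½ = ½
p \leftrightarrow q = False \leftrightarrow ½ = ½
(q \to q) \to (p \leftrightarrow q) = ½ \to ½ = ½
(p \leftrightarrow p) \lor ((q \to q) \to (p \leftrightarrow q)) = True \lor ½ = True
p \land ((p \leftrightarrow p) \lor ((q \to q) \to (p \leftrightarrow q))) = False \land True = False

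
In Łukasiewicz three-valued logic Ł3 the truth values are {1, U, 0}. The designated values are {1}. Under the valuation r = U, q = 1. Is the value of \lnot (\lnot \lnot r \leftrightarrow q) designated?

\lnot r = \lnot U = U
\lnot \lnot r = \lnot U = U
\lnot \lnot r \leftrightarrow q = U \leftrightarrow 1 = U  [1 − |½−1|]
\lnot (\lnot \lnot r \leftrightarrow q) = \lnot U = U
U ∉ {1}.

No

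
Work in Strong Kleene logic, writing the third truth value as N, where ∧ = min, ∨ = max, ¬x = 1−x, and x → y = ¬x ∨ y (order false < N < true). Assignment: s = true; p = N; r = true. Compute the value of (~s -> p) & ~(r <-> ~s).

~s = ~true = false
~s -> p = false -> N = true  [~false | N]
~s = ~true = false
r <-> ~s = true <-> false = false
~(r <-> ~s) = ~false = true
(~s -> p) & ~(r <-> ~s) = true & true = true

true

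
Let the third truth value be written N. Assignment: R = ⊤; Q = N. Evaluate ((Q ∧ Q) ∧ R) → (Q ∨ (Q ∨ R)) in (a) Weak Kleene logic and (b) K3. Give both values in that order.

In Weak Kleene logic: Q ∧ Q = N ∧ N = N
(Q ∧ Q) ∧ R = N ∧ ⊤ = N
Q ∨ R = N ∨ ⊤ = N
Q ∨ (Q ∨ R) = N ∨ N = N
((Q ∧ Q) ∧ R) → (Q ∨ (Q ∨ R)) = N → N = N  [any arg is the third value ⇒ result is the third value]
In K3: Q ∧ Q = N ∧ N = N
(Q ∧ Q) ∧ R = N ∧ ⊤ = N
Q ∨ R = N ∨ ⊤ = ⊤
Q ∨ (Q ∨ R) = N ∨ ⊤ = ⊤
((Q ∧ Q) ∧ R) → (Q ∨ (Q ∨ R)) = N → ⊤ = ⊤  [¬N ∨ ⊤]
They differ because Weak Kleene logic and K3 treat N differently under the binary connectives.

N; ⊤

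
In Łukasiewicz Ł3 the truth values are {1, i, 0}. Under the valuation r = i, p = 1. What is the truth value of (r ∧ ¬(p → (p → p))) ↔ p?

p → p = 1 → 1 = 1
p → (p → p) = 1 → 1 = 1
¬(p → (p → p)) = ¬1 = 0
r ∧ ¬(p → (p → p)) = i ∧ 0 = 0
(r ∧ ¬(p → (p → p))) ↔ p = 0 ↔ 1 = 0

0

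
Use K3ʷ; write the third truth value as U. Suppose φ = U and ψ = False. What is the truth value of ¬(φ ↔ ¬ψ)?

U

¬ψ = ¬False = True
φ ↔ ¬ψ = U ↔ True = U
¬(φ ↔ ¬ψ) = ¬U = U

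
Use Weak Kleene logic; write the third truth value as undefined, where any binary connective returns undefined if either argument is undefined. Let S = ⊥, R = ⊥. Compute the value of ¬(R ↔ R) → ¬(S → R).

⊤

R ↔ R = ⊥ ↔ ⊥ = ⊤
¬(R ↔ R) = ¬⊤ = ⊥
S → R = ⊥ → ⊥ = ⊤
¬(S → R) = ¬⊤ = ⊥
¬(R ↔ R) → ¬(S → R) = ⊥ → ⊥ = ⊤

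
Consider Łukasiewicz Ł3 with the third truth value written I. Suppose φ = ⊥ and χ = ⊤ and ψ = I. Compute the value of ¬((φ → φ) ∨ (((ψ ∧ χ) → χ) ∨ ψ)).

φ → φ = ⊥ → ⊥ = ⊤
ψ ∧ χ = I ∧ ⊤ = I
(ψ ∧ χ) → χ = I → ⊤ = ⊤
((ψ ∧ χ) → χ) ∨ ψ = ⊤ ∨ I = ⊤
(φ → φ) ∨ (((ψ ∧ χ) → χ) ∨ ψ) = ⊤ ∨ ⊤ = ⊤
¬((φ → φ) ∨ (((ψ ∧ χ) → χ) ∨ ψ)) = ¬⊤ = ⊥

⊥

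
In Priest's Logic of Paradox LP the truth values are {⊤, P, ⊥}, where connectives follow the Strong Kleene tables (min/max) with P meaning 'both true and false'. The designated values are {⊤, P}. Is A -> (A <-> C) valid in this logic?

Countermodel: A=⊤, C=⊥ gives ⊥, which is not designated.

No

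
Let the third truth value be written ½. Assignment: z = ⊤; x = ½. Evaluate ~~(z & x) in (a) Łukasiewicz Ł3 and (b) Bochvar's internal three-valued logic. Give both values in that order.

½; ½

In Łukasiewicz Ł3: z & x = ⊤ & ½ = ½
~(z & x) = ~½ = ½
~~(z & x) = ~½ = ½
In Bochvar's internal three-valued logic: z & x = ⊤ & ½ = ½
~(z & x) = ~½ = ½
~~(z & x) = ~½ = ½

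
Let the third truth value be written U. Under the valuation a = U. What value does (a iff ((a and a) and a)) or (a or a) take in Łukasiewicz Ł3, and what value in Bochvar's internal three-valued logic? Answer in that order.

1; U

In Łukasiewicz Ł3: a and a = U and U = U
(a and a) and a = U and U = U
a iff ((a and a) and a) = U iff U = 1  [1 − |½−½|]
a or a = U or U = U
(a iff ((a and a) and a)) or (a or a) = 1 or U = 1
In Bochvar's internal three-valued logic: a and a = U and U = U
(a and a) and a = U and U = U
a iff ((a and a) and a) = U iff U = U
a or a = U or U = U
(a iff ((a and a) and a)) or (a or a) = U or U = U
They differ because Łukasiewicz Ł3 and Bochvar's internal three-valued logic treat U differently under the binary connectives.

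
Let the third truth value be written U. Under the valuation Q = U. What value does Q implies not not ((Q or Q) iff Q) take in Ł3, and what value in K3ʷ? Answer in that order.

True; U

In Ł3: Q or Q = U or U = U
(Q or Q) iff Q = U iff U = True  [1 − |½−½|]
not ((Q or Q) iff Q) = not True = False
not not ((Q or Q) iff Q) = not False = True
Q implies not not ((Q or Q) iff Q) = U implies True = True
In K3ʷ: Q or Q = U or U = U
(Q or Q) iff Q = U iff U = U
not ((Q or Q) iff Q) = not U = U
not not ((Q or Q) iff Q) = not U = U
Q implies not not ((Q or Q) iff Q) = U implies U = U  [any arg is the third value ⇒ result is the third value]
They differ because Ł3 and K3ʷ treat U differently under the binary connectives.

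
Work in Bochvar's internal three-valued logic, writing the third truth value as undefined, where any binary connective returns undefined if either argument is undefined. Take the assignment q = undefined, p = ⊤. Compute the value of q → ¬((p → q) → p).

p → q = ⊤ → undefined = undefined  [any arg is the third value ⇒ result is the third value]
(p → q) → p = undefined → ⊤ = undefined
¬((p → q) → p) = ¬undefined = undefined
q → ¬((p → q) → p) = undefined → undefined = undefined

undefined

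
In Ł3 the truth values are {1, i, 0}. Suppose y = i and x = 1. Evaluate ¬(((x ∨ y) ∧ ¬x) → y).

0

x ∨ y = 1 ∨ i = 1
¬x = ¬1 = 0
(x ∨ y) ∧ ¬x = 1 ∧ 0 = 0
((x ∨ y) ∧ ¬x) → y = 0 → i = 1  [min(1, 1−0+½)]
¬(((x ∨ y) ∧ ¬x) → y) = ¬1 = 0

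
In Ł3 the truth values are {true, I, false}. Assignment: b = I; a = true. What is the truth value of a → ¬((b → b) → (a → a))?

false

b → b = I → I = true  [min(1, 1−½+½)]
a → a = true → true = true
(b → b) → (a → a) = true → true = true
¬((b → b) → (a → a)) = ¬true = false
a → ¬((b → b) → (a → a)) = true → false = false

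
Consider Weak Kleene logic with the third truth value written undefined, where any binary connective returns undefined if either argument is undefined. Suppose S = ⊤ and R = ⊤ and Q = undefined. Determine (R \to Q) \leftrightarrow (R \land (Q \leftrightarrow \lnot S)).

undefined

R \to Q = ⊤ \to undefined = undefined  [any arg is the third value ⇒ result is the third value]
\lnot S = \lnot ⊤ = ⊥
Q \leftrightarrow \lnot S = undefined \leftrightarrow ⊥ = undefined
R \land (Q \leftrightarrow \lnot S) = ⊤ \land undefined = undefined
(R \to Q) \leftrightarrow (R \land (Q \leftrightarrow \lnot S)) = undefined \leftrightarrow undefined = undefined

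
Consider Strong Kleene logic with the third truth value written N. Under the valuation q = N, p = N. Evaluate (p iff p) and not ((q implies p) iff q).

N

p iff p = N iff N = N
q implies p = N implies N = N  [not N or N]
(q implies p) iff q = N iff N = N
not ((q implies p) iff q) = not N = N
(p iff p) and not ((q implies p) iff q) = N and N = N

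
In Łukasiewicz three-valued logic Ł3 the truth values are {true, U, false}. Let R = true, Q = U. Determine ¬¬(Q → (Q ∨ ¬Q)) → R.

¬Q = ¬U = U
Q ∨ ¬Q = U ∨ U = U
Q → (Q ∨ ¬Q) = U → U = true  [min(1, 1−½+½)]
¬(Q → (Q ∨ ¬Q)) = ¬true = false
¬¬(Q → (Q ∨ ¬Q)) = ¬false = true
¬¬(Q → (Q ∨ ¬Q)) → R = true → true = true

true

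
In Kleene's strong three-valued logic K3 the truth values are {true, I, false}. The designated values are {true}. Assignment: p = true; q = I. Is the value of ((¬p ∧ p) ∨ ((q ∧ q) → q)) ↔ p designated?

¬p = ¬true = false
¬p ∧ p = false ∧ true = false
q ∧ q = I ∧ I = I
(q ∧ q) → q = I → I = I  [¬I ∨ I]
(¬p ∧ p) ∨ ((q ∧ q) → q) = false ∨ I = I
((¬p ∧ p) ∨ ((q ∧ q) → q)) ↔ p = I ↔ true = I
I ∉ {true}.

No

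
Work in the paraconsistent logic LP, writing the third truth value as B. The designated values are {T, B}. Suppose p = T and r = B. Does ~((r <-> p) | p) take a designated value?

r <-> p = B <-> T = B
(r <-> p) | p = B | T = T
~((r <-> p) | p) = ~T = F
F ∉ {T, B}.

No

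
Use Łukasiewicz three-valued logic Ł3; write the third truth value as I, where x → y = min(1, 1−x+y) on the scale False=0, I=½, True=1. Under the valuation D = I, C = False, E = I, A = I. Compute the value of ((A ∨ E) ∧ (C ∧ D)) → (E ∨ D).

True

A ∨ E = I ∨ I = I
C ∧ D = False ∧ I = False
(A ∨ E) ∧ (C ∧ D) = I ∧ False = False
E ∨ D = I ∨ I = I
((A ∨ E) ∧ (C ∧ D)) → (E ∨ D) = False → I = True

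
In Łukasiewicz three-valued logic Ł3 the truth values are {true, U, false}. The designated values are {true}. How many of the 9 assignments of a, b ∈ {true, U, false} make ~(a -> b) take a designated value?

1

Designated under: (a=true, b=false).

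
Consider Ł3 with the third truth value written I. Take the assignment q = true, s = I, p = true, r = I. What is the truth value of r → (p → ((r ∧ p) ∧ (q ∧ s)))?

true

r ∧ p = I ∧ true = I
q ∧ s = true ∧ I = I
(r ∧ p) ∧ (q ∧ s) = I ∧ I = I
p → ((r ∧ p) ∧ (q ∧ s)) = true → I = I  [min(1, 1−1+½)]
r → (p → ((r ∧ p) ∧ (q ∧ s))) = I → I = true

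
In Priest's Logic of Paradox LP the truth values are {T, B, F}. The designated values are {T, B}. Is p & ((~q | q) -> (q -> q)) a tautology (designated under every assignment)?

No

Countermodel: p=F, q=T gives F, which is not designated.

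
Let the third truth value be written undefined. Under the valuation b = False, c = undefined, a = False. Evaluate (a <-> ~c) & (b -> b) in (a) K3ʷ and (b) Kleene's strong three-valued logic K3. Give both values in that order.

In K3ʷ: ~c = ~undefined = undefined
a <-> ~c = False <-> undefined = undefined
b -> b = False -> False = True
(a <-> ~c) & (b -> b) = undefined & True = undefined
In Kleene's strong three-valued logic K3: ~c = ~undefined = undefined
a <-> ~c = False <-> undefined = undefined
b -> b = False -> False = True
(a <-> ~c) & (b -> b) = undefined & True = undefined

undefined; undefined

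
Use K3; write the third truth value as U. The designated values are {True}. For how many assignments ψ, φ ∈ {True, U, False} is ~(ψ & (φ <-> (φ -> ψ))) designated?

Of the 9 assignments, 5 give a value in {True}.

5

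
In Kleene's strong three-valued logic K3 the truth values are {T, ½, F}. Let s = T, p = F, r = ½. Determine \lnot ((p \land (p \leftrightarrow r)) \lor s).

F

p \leftrightarrow r = F \leftrightarrow ½ = ½
p \land (p \leftrightarrow r) = F \land ½ = F
(p \land (p \leftrightarrow r)) \lor s = F \lor T = T
\lnot ((p \land (p \leftrightarrow r)) \lor s) = \lnot T = F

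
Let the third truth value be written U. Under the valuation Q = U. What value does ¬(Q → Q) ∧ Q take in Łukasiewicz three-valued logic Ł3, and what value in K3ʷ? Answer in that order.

F; U

In Łukasiewicz three-valued logic Ł3: Q → Q = U → U = T  [min(1, 1−½+½)]
¬(Q → Q) = ¬T = F
¬(Q → Q) ∧ Q = F ∧ U = F
In K3ʷ: Q → Q = U → U = U
¬(Q → Q) = ¬U = U
¬(Q → Q) ∧ Q = U ∧ U = U
They differ because Łukasiewicz three-valued logic Ł3 and K3ʷ treat U differently under the binary connectives.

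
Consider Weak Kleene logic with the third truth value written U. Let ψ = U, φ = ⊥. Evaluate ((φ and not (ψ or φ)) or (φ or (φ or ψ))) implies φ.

ψ or φ = U or ⊥ = U
not (ψ or φ) = not U = U
φ and not (ψ or φ) = ⊥ and U = U
φ or ψ = ⊥ or U = U
φ or (φ or ψ) = ⊥ or U = U
(φ and not (ψ or φ)) or (φ or (φ or ψ)) = U or U = U
((φ and not (ψ or φ)) or (φ or (φ or ψ))) implies φ = U implies ⊥ = U  [any arg is the third value ⇒ result is the third value]

U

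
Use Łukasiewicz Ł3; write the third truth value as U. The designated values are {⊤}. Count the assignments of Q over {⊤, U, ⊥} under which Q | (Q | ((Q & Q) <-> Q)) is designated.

3

Q=⊤: ⊤ ✓
Q=U: ⊤ ✓
Q=⊥: ⊤ ✓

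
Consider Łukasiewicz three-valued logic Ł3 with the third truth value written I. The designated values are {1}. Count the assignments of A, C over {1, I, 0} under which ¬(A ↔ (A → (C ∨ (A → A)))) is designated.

3

Designated under: (A=0, C=1); (A=0, C=I); (A=0, C=0).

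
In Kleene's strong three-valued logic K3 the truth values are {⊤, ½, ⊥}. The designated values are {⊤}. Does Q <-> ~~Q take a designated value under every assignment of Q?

Countermodel: Q=½ gives ½, which is not designated.

No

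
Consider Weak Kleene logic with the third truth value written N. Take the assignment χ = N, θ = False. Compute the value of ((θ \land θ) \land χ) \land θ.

N

θ \land θ = False \land False = False
(θ \land θ) \land χ = False \land N = N
((θ \land θ) \land χ) \land θ = N \land False = N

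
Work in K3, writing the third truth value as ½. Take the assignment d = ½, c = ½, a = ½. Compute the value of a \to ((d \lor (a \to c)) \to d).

a \to c = ½ \to ½ = ½  [\lnot ½ \lor ½]
d \lor (a \to c) = ½ \lor ½ = ½
(d \lor (a \to c)) \to d = ½ \to ½ = ½
a \to ((d \lor (a \to c)) \to d) = ½ \to ½ = ½

½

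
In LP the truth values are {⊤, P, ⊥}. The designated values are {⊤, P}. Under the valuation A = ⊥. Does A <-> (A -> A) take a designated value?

No

A -> A = ⊥ -> ⊥ = ⊤
A <-> (A -> A) = ⊥ <-> ⊤ = ⊥
⊥ ∉ {⊤, P}.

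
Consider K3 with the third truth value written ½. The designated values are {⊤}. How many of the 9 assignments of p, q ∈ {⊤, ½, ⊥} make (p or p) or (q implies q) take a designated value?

7

Of the 9 assignments, 7 give a value in {⊤}.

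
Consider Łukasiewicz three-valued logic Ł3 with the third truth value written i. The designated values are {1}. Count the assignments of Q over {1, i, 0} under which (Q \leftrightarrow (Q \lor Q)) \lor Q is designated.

Q=1: 1 ✓
Q=i: 1 ✓
Q=0: 1 ✓

3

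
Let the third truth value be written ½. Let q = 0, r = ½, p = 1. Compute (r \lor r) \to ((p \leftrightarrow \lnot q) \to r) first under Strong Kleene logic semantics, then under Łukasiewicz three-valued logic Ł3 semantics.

In Strong Kleene logic: r \lor r = ½ \lor ½ = ½
\lnot q = \lnot 0 = 1
p \leftrightarrow \lnot q = 1 \leftrightarrow 1 = 1
(p \leftrightarrow \lnot q) \to r = 1 \to ½ = ½  [\lnot 1 \lor ½]
(r \lor r) \to ((p \leftrightarrow \lnot q) \to r) = ½ \to ½ = ½
In Łukasiewicz three-valued logic Ł3: r \lor r = ½ \lor ½ = ½
\lnot q = \lnot 0 = 1
p \leftrightarrow \lnot q = 1 \leftrightarrow 1 = 1
(p \leftrightarrow \lnot q) \to r = 1 \to ½ = ½  [min(1, 1−1+½)]
(r \lor r) \to ((p \leftrightarrow \lnot q) \to r) = ½ \to ½ = 1
They differ because Strong Kleene logic and Łukasiewicz three-valued logic Ł3 treat ½ differently under implication.

½; 1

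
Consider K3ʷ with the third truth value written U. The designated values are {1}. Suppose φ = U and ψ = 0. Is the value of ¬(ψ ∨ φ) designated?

ψ ∨ φ = 0 ∨ U = U
¬(ψ ∨ φ) = ¬U = U
U ∉ {1}.

No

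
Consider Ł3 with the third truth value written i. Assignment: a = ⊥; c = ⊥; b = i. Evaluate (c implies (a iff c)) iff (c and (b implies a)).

a iff c = ⊥ iff ⊥ = ⊤
c implies (a iff c) = ⊥ implies ⊤ = ⊤
b implies a = i implies ⊥ = i  [min(1, 1−½+0)]
c and (b implies a) = ⊥ and i = ⊥
(c implies (a iff c)) iff (c and (b implies a)) = ⊤ iff ⊥ = ⊥

⊥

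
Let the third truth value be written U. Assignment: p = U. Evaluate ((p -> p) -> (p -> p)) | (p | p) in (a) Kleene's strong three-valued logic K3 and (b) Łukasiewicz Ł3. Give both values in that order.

In Kleene's strong three-valued logic K3: p -> p = U -> U = U  [~U | U]
p -> p = U -> U = U
(p -> p) -> (p -> p) = U -> U = U
p | p = U | U = U
((p -> p) -> (p -> p)) | (p | p) = U | U = U
In Łukasiewicz Ł3: p -> p = U -> U = ⊤  [min(1, 1−½+½)]
p -> p = U -> U = ⊤
(p -> p) -> (p -> p) = ⊤ -> ⊤ = ⊤
p | p = U | U = U
((p -> p) -> (p -> p)) | (p | p) = ⊤ | U = ⊤
They differ because Kleene's strong three-valued logic K3 and Łukasiewicz Ł3 treat U differently under implication.

U; ⊤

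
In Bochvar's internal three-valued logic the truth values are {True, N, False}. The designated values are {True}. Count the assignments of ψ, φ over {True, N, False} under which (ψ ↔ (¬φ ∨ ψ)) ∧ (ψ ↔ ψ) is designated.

3

Designated under: (ψ=True, φ=True); (ψ=True, φ=False); (ψ=False, φ=True).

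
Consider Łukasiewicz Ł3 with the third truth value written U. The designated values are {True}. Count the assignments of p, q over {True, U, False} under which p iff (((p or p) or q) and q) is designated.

3

Designated under: (p=True, q=True); (p=U, q=U); (p=False, q=False).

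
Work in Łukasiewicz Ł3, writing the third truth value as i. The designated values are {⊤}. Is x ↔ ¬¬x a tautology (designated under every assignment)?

Every assignment of x over {⊤, i, ⊥} gives a value in {⊤}.
In particular, with x=i: x ↔ ¬¬x = ⊤.

Yes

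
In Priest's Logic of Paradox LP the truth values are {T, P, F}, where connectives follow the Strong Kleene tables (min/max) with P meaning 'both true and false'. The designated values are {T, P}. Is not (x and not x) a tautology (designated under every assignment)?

Every assignment of x over {T, P, F} gives a value in {T, P}.
In particular, with x=P: not (x and not x) = P.

Yes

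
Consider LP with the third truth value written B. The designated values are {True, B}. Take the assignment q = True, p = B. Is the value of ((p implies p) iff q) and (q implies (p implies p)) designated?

Yes

p implies p = B implies B = B  [not B or B]
(p implies p) iff q = B iff True = B
p implies p = B implies B = B
q implies (p implies p) = True implies B = B
((p implies p) iff q) and (q implies (p implies p)) = B and B = B
B ∈ {True, B}.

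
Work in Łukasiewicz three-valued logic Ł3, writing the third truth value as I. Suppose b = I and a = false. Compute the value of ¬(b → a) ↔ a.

b → a = I → false = I  [min(1, 1−½+0)]
¬(b → a) = ¬I = I
¬(b → a) ↔ a = I ↔ false = I

I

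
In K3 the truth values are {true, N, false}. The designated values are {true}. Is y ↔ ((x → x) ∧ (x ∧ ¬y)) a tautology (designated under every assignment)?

No

Countermodel: y=true, x=true gives false, which is not designated.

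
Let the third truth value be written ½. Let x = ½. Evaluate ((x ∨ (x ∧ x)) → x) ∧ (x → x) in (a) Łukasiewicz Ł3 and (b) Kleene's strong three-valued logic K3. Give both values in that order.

In Łukasiewicz Ł3: x ∧ x = ½ ∧ ½ = ½
x ∨ (x ∧ x) = ½ ∨ ½ = ½
(x ∨ (x ∧ x)) → x = ½ → ½ = true  [min(1, 1−½+½)]
x → x = ½ → ½ = true
((x ∨ (x ∧ x)) → x) ∧ (x → x) = true ∧ true = true
In Kleene's strong three-valued logic K3: x ∧ x = ½ ∧ ½ = ½
x ∨ (x ∧ x) = ½ ∨ ½ = ½
(x ∨ (x ∧ x)) → x = ½ → ½ = ½  [¬½ ∨ ½]
x → x = ½ → ½ = ½
((x ∨ (x ∧ x)) → x) ∧ (x → x) = ½ ∧ ½ = ½
They differ because Łukasiewicz Ł3 and Kleene's strong three-valued logic K3 treat ½ differently under implication.

true; ½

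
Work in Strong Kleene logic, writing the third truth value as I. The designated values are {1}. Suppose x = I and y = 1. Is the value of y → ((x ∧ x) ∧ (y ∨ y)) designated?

x ∧ x = I ∧ I = I
y ∨ y = 1 ∨ 1 = 1
(x ∧ x) ∧ (y ∨ y) = I ∧ 1 = I
y → ((x ∧ x) ∧ (y ∨ y)) = 1 → I = I  [¬1 ∨ I]
I ∉ {1}.

No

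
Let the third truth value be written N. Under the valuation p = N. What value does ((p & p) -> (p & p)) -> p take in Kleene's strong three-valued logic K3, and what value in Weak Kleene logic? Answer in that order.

N; N

In Kleene's strong three-valued logic K3: p & p = N & N = N
p & p = N & N = N
(p & p) -> (p & p) = N -> N = N  [~N | N]
((p & p) -> (p & p)) -> p = N -> N = N
In Weak Kleene logic: p & p = N & N = N
p & p = N & N = N
(p & p) -> (p & p) = N -> N = N  [any arg is the third value ⇒ result is the third value]
((p & p) -> (p & p)) -> p = N -> N = N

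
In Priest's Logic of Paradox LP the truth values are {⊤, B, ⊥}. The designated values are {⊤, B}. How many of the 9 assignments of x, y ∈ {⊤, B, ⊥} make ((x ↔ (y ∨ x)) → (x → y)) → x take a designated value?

Of the 9 assignments, 6 give a value in {⊤, B}.

6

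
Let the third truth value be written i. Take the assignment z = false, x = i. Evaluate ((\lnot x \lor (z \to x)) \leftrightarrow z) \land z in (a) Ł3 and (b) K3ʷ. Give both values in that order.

false; i

In Ł3: \lnot x = \lnot i = i
z \to x = false \to i = true
\lnot x \lor (z \to x) = i \lor true = true
(\lnot x \lor (z \to x)) \leftrightarrow z = true \leftrightarrow false = false
((\lnot x \lor (z \to x)) \leftrightarrow z) \land z = false \land false = false
In K3ʷ: \lnot x = \lnot i = i
z \to x = false \to i = i
\lnot x \lor (z \to x) = i \lor i = i
(\lnot x \lor (z \to x)) \leftrightarrow z = i \leftrightarrow false = i
((\lnot x \lor (z \to x)) \leftrightarrow z) \land z = i \land false = i
They differ because Ł3 and K3ʷ treat i differently under the binary connectives.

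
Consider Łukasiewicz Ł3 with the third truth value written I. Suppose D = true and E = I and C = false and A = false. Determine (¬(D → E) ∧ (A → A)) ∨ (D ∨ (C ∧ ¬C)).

true

D → E = true → I = I
¬(D → E) = ¬I = I
A → A = false → false = true
¬(D → E) ∧ (A → A) = I ∧ true = I
¬C = ¬false = true
C ∧ ¬C = false ∧ true = false
D ∨ (C ∧ ¬C) = true ∨ false = true
(¬(D → E) ∧ (A → A)) ∨ (D ∨ (C ∧ ¬C)) = I ∨ true = true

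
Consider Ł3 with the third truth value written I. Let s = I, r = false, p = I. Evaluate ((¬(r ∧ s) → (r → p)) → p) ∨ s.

r ∧ s = false ∧ I = false
¬(r ∧ s) = ¬false = true
r → p = false → I = true  [min(1, 1−0+½)]
¬(r ∧ s) → (r → p) = true → true = true
(¬(r ∧ s) → (r → p)) → p = true → I = I
((¬(r ∧ s) → (r → p)) → p) ∨ s = I ∨ I = I

I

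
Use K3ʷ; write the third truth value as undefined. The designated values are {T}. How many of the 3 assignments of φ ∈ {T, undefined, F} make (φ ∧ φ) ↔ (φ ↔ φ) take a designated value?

1

φ=T: T ✓
φ=undefined: undefined ·
φ=F: F ·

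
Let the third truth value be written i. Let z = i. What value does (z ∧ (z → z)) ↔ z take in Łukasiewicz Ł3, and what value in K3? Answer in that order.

In Łukasiewicz Ł3: z → z = i → i = ⊤  [min(1, 1−½+½)]
z ∧ (z → z) = i ∧ ⊤ = i
(z ∧ (z → z)) ↔ z = i ↔ i = ⊤
In K3: z → z = i → i = i  [¬i ∨ i]
z ∧ (z → z) = i ∧ i = i
(z ∧ (z → z)) ↔ z = i ↔ i = i
They differ because Łukasiewicz Ł3 and K3 treat i differently under implication.

⊤; i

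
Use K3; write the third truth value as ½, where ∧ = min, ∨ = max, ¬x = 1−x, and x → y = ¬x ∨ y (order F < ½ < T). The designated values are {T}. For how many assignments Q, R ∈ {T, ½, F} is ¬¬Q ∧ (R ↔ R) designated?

Designated under: (Q=T, R=T); (Q=T, R=F).

2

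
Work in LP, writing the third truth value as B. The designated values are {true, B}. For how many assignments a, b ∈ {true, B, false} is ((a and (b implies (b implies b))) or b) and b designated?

6

Of the 9 assignments, 6 give a value in {true, B}.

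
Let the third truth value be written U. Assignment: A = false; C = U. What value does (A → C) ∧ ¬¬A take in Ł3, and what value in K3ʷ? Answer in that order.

In Ł3: A → C = false → U = true  [min(1, 1−0+½)]
¬A = ¬false = true
¬¬A = ¬true = false
(A → C) ∧ ¬¬A = true ∧ false = false
In K3ʷ: A → C = false → U = U  [any arg is the third value ⇒ result is the third value]
¬A = ¬false = true
¬¬A = ¬true = false
(A → C) ∧ ¬¬A = U ∧ false = U
They differ because Ł3 and K3ʷ treat U differently under the binary connectives.

false; U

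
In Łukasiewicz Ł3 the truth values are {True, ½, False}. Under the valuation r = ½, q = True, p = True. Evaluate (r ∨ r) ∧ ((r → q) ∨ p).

½

r ∨ r = ½ ∨ ½ = ½
r → q = ½ → True = True  [min(1, 1−½+1)]
(r → q) ∨ p = True ∨ True = True
(r ∨ r) ∧ ((r → q) ∨ p) = ½ ∧ True = ½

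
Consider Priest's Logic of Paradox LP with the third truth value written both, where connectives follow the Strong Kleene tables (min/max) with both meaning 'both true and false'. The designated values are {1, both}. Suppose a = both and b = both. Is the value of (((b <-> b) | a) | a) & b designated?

Yes

b <-> b = both <-> both = both
(b <-> b) | a = both | both = both
((b <-> b) | a) | a = both | both = both
(((b <-> b) | a) | a) & b = both & both = both
both ∈ {1, both}.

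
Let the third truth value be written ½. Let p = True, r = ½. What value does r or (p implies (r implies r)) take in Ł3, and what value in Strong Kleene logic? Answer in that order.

True; ½

In Ł3: r implies r = ½ implies ½ = True
p implies (r implies r) = True implies True = True
r or (p implies (r implies r)) = ½ or True = True
In Strong Kleene logic: r implies r = ½ implies ½ = ½  [not ½ or ½]
p implies (r implies r) = True implies ½ = ½
r or (p implies (r implies r)) = ½ or ½ = ½
They differ because Ł3 and Strong Kleene logic treat ½ differently under implication.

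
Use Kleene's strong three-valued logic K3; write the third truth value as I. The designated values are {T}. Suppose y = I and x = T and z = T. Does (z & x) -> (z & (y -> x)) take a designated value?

z & x = T & T = T
y -> x = I -> T = T  [~I | T]
z & (y -> x) = T & T = T
(z & x) -> (z & (y -> x)) = T -> T = T
T ∈ {T}.

Yes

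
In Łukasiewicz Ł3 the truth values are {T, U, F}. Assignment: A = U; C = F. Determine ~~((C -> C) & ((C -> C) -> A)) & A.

U

C -> C = F -> F = T
C -> C = F -> F = T
(C -> C) -> A = T -> U = U  [min(1, 1−1+½)]
(C -> C) & ((C -> C) -> A) = T & U = U
~((C -> C) & ((C -> C) -> A)) = ~U = U
~~((C -> C) & ((C -> C) -> A)) = ~U = U
~~((C -> C) & ((C -> C) -> A)) & A = U & U = U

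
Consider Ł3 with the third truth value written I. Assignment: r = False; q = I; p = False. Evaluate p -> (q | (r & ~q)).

~q = ~I = I
r & ~q = False & I = False
q | (r & ~q) = I | False = I
p -> (q | (r & ~q)) = False -> I = True  [min(1, 1−0+½)]

True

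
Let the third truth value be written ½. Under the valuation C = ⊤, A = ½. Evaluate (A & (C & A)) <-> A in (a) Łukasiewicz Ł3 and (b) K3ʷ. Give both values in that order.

In Łukasiewicz Ł3: C & A = ⊤ & ½ = ½
A & (C & A) = ½ & ½ = ½
(A & (C & A)) <-> A = ½ <-> ½ = ⊤  [1 − |½−½|]
In K3ʷ: C & A = ⊤ & ½ = ½
A & (C & A) = ½ & ½ = ½
(A & (C & A)) <-> A = ½ <-> ½ = ½
They differ because Łukasiewicz Ł3 and K3ʷ treat ½ differently under the binary connectives.

⊤; ½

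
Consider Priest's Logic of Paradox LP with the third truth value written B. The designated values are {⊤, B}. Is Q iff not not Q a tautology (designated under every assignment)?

Every assignment of Q over {⊤, B, ⊥} gives a value in {⊤, B}.
In particular, with Q=B: Q iff not not Q = B.

Yes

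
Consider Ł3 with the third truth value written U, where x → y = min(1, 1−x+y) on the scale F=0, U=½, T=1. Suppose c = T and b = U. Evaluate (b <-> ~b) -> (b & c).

U

~b = ~U = U
b <-> ~b = U <-> U = T  [1 − |½−½|]
b & c = U & T = U
(b <-> ~b) -> (b & c) = T -> U = U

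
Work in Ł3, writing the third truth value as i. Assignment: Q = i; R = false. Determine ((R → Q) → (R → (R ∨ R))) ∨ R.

true

R → Q = false → i = true  [min(1, 1−0+½)]
R ∨ R = false ∨ false = false
R → (R ∨ R) = false → false = true
(R → Q) → (R → (R ∨ R)) = true → true = true
((R → Q) → (R → (R ∨ R))) ∨ R = true ∨ false = true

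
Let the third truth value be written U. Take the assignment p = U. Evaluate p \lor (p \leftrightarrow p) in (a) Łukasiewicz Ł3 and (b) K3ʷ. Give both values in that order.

true; U

In Łukasiewicz Ł3: p \leftrightarrow p = U \leftrightarrow U = true  [1 − |½−½|]
p \lor (p \leftrightarrow p) = U \lor true = true
In K3ʷ: p \leftrightarrow p = U \leftrightarrow U = U
p \lor (p \leftrightarrow p) = U \lor U = U
They differ because Łukasiewicz Ł3 and K3ʷ treat U differently under the binary connectives.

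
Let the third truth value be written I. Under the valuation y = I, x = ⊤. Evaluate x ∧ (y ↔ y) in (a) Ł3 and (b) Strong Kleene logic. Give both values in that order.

In Ł3: y ↔ y = I ↔ I = ⊤  [1 − |½−½|]
x ∧ (y ↔ y) = ⊤ ∧ ⊤ = ⊤
In Strong Kleene logic: y ↔ y = I ↔ I = I
x ∧ (y ↔ y) = ⊤ ∧ I = I
They differ because Ł3 and Strong Kleene logic treat I differently under implication.

⊤; I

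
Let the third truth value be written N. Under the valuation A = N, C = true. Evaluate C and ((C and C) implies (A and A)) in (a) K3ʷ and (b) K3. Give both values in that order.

In K3ʷ: C and C = true and true = true
A and A = N and N = N
(C and C) implies (A and A) = true implies N = N
C and ((C and C) implies (A and A)) = true and N = N
In K3: C and C = true and true = true
A and A = N and N = N
(C and C) implies (A and A) = true implies N = N  [not true or N]
C and ((C and C) implies (A and A)) = true and N = N

N; N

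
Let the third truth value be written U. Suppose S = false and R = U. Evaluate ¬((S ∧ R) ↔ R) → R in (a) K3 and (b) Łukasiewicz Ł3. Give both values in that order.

In K3: S ∧ R = false ∧ U = false
(S ∧ R) ↔ R = false ↔ U = U
¬((S ∧ R) ↔ R) = ¬U = U
¬((S ∧ R) ↔ R) → R = U → U = U
In Łukasiewicz Ł3: S ∧ R = false ∧ U = false
(S ∧ R) ↔ R = false ↔ U = U  [1 − |0−½|]
¬((S ∧ R) ↔ R) = ¬U = U
¬((S ∧ R) ↔ R) → R = U → U = true
They differ because K3 and Łukasiewicz Ł3 treat U differently under implication.

U; true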